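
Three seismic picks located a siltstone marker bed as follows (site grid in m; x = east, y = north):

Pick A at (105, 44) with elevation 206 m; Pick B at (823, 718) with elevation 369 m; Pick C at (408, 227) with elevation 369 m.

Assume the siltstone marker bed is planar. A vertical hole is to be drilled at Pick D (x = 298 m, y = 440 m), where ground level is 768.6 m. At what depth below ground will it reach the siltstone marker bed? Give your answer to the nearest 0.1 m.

Let the plane be z = a·x + b·y + c.
Pick B−Pick A: 718a + 674b = 163;  Pick C−Pick A: 303a + 183b = 163.
Solving gives a = 1.09893, b = −0.92883.
Then c = 206 − a·105 − b·44 = 131.48.
At (298, 440): z_contact = 327.48 − 408.69 + 131.48 = 50.28 m.
Depth below ground = 768.6 − 50.28 = 718.3 m.

718.3 m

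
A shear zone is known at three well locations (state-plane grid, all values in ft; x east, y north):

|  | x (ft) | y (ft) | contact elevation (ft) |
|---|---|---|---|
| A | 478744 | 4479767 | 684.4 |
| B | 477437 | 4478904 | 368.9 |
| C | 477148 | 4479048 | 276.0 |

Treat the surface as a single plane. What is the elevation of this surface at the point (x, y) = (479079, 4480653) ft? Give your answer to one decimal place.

Two edge vectors: A→B = (-1307, -863, -315.5), A→C = (-1596, -719, -408.4).
Normal n = (A→B) × (A→C) = (125604.7, -30240.8, -437615).
So ∂z/∂x = −n_x/n_z = 0.287021012 and ∂z/∂y = −n_y/n_z = −0.069103664.
Intercept c from A: 684.4 − 137409.59 + 309568.31 = 172843.13.
At (479079, 4480653): z = 137505.7 − 309629.5 + 172843.13 = 719.3 ft.

719.3 ft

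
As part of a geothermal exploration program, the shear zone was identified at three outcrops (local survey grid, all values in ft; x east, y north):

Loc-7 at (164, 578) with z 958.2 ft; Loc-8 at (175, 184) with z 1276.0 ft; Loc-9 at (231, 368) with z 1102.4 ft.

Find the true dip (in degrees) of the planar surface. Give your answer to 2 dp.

42.49°

Let the plane be z = a·x + b·y + c.
Loc-8−Loc-7: 11a − 394b = 317.8;  Loc-9−Loc-7: 67a − 210b = 144.2.
Solving gives a = −0.41196, b = −0.81810.
Gradient magnitude |∇z| = √(a² + b²) = √(0.16971 + 0.66929) = 0.91597.
True dip = arctan(0.91597) = 42.49°, dipping toward NNE (azimuth ≈ 027°).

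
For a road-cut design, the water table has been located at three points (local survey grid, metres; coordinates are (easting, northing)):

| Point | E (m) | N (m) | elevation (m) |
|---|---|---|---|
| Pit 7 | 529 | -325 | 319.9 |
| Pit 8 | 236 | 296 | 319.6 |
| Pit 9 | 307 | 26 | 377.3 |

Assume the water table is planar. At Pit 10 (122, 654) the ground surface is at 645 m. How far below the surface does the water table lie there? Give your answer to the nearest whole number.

Let the plane be z = a·E + b·N + c.
Pit 8−Pit 7: −293a + 621b = −0.3;  Pit 9−Pit 7: −222a + 351b = 57.4.
Solving gives a = −1.02089, b = −0.48216.
Then c = 319.9 − a·529 − b·-325 = 703.25.
At (122, 654): z_contact = −124.5 − 315.3 + 703.25 = 263.4 m.
Depth below ground = 645 − 263.4 = 382 m.

382 m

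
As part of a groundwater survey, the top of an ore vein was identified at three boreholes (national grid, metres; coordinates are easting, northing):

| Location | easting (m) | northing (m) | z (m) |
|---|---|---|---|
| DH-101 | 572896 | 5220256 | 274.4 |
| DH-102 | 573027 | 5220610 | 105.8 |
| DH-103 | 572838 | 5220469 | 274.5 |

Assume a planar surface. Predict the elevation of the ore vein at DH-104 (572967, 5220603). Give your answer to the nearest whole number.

152 m

Let the plane be z = a·easting + b·northing + c.
DH-102−DH-101: 131a + 354b = −168.6;  DH-103−DH-101: −58a + 213b = 0.1.
Solving gives a = −0.74217405, b = −0.20162486.
Then c = 274.4 − a·572896 − b·5220256 = 1477996.32.
At (572967, 5220603): z = −425241.2 − 1052603.3 + 1477996.32 = 151.7 m.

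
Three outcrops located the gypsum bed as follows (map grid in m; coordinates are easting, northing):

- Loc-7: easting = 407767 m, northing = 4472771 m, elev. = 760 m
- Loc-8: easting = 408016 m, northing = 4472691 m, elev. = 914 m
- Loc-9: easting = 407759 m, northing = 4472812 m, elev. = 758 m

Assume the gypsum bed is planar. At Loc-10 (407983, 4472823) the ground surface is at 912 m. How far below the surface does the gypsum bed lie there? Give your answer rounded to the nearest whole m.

9 m

Two edge vectors: Loc-7→Loc-8 = (249, -80, 154), Loc-7→Loc-9 = (-8, 41, -2).
Normal n = (Loc-7→Loc-8) × (Loc-7→Loc-9) = (-6154, -734, 9569).
So ∂z/∂easting = −n_x/n_z = 0.64311840 and ∂z/∂northing = −n_y/n_z = 0.07670603.
Intercept c from Loc-7: 760 − 262242.46 − 343088.51 = −604570.97.
At (407983, 4472823): z_contact = 262381.4 + 343092.5 − 604570.97 = 902.9 m.
Depth below ground = 912 − 902.9 = 9 m.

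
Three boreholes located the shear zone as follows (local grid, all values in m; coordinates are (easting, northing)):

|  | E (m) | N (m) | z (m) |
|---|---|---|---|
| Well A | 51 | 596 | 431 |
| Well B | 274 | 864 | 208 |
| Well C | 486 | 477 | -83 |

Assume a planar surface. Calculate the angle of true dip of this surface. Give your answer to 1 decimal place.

Two edge vectors: Well A→Well B = (223, 268, -223), Well A→Well C = (435, -119, -514).
Normal n = (Well A→Well B) × (Well A→Well C) = (-164289, 17617, -143117).
So ∂z/∂E = −n_x/n_z = −1.14793 and ∂z/∂N = −n_y/n_z = 0.12310.
Gradient magnitude |∇z| = √(a² + b²) = √(1.31775 + 0.01515) = 1.15452.
True dip = arctan(1.15452) = 49.1°, dipping toward E (azimuth ≈ 096°).

49.1°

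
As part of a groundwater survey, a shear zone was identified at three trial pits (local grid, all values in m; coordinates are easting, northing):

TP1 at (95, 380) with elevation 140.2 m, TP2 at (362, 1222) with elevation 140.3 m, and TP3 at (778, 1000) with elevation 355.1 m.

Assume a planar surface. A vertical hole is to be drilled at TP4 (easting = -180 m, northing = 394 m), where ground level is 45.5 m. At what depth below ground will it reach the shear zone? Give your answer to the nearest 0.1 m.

28.7 m

Let the plane be z = a·easting + b·northing + c.
TP2−TP1: 267a + 842b = 0.1;  TP3−TP1: 683a + 620b = 214.9.
Solving gives a = 0.441669, b = −0.139935.
Then c = 140.2 − a·95 − b·380 = 151.42.
At (-180, 394): z_contact = −79.50 − 55.13 + 151.42 = 16.78 m.
Depth below ground = 45.5 − 16.78 = 28.7 m.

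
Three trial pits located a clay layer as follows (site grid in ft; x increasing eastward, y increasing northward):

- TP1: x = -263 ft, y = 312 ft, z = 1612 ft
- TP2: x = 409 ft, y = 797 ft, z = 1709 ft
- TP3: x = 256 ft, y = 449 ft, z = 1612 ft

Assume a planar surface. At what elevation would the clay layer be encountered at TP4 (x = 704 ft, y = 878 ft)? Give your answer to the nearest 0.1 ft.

Two edge vectors: TP1→TP2 = (672, 485, 97), TP1→TP3 = (519, 137, 0).
Normal n = (TP1→TP2) × (TP1→TP3) = (-13289, 50343, -159651).
So ∂z/∂x = −n_x/n_z = −0.08324 and ∂z/∂y = −n_y/n_z = 0.31533.
Intercept c from TP1: 1612 − 21.89 − 98.38 = 1491.73.
At (704, 878): z = −58.6 + 276.9 + 1491.73 = 1710.0 ft.

1710.0 ft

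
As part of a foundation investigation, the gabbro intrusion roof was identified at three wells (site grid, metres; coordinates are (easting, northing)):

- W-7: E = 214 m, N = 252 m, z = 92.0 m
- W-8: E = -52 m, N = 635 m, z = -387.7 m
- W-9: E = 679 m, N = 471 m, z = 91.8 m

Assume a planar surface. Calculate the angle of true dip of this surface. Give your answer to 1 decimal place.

Two edge vectors: W-7→W-8 = (-266, 383, -479.7), W-7→W-9 = (465, 219, -0.2).
Normal n = (W-7→W-8) × (W-7→W-9) = (104977.7, -223113.7, -236349).
So ∂z/∂E = −n_x/n_z = 0.44416 and ∂z/∂N = −n_y/n_z = −0.94400.
Gradient magnitude |∇z| = √(a² + b²) = √(0.19728 + 0.89114) = 1.04327.
True dip = arctan(1.04327) = 46.2°, dipping toward NNW (azimuth ≈ 335°).

46.2°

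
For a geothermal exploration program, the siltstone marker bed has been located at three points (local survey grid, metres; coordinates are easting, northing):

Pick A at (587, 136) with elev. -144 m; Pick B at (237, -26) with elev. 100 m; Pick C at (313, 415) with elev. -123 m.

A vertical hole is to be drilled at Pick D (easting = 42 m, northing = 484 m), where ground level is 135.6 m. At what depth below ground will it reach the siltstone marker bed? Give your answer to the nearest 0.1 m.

Two edge vectors: Pick A→Pick B = (-350, -162, 244), Pick A→Pick C = (-274, 279, 21).
Normal n = (Pick A→Pick B) × (Pick A→Pick C) = (-71478, -59506, -142038).
So ∂z/∂easting = −n_x/n_z = −0.50323 and ∂z/∂northing = −n_y/n_z = −0.41894.
Intercept c from Pick A: -144 + 295.40 + 56.98 = 208.37.
At (42, 484): z_contact = −21.14 − 202.77 + 208.37 = -15.53 m.
Depth below ground = 135.6 − (-15.53) = 151.1 m.

151.1 m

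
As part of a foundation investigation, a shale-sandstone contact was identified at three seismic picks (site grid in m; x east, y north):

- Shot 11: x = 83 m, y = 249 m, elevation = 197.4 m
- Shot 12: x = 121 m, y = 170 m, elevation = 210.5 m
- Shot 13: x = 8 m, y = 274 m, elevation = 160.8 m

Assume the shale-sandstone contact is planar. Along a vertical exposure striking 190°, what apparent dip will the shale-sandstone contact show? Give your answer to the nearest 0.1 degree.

Two edge vectors: Shot 11→Shot 12 = (38, -79, 13.1), Shot 11→Shot 13 = (-75, 25, -36.6).
Normal n = (Shot 11→Shot 12) × (Shot 11→Shot 13) = (2563.9, 408.3, -4975).
So ∂z/∂x = −n_x/n_z = 0.51536 and ∂z/∂y = −n_y/n_z = 0.08207.
Unit vector along 190° is (sin 190°, cos 190°) = (-0.1736, -0.9848).
Slope in that direction = a·(-0.1736) + b·(-0.9848) = −0.17031.
Apparent dip = arctan|0.17031| = 9.7° (true dip is 27.6°, so apparent ≤ true as expected).

9.7°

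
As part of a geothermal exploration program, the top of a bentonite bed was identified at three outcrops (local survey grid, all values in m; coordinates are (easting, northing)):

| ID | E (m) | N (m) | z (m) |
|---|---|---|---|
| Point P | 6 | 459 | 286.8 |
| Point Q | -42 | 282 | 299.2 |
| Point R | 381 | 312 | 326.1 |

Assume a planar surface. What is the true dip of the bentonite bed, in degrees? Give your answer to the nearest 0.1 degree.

Let the plane be z = a·E + b·N + c.
Point Q−Point P: −48a − 177b = 12.4;  Point R−Point P: 375a − 147b = 39.3.
Solving gives a = 0.06991, b = −0.08901.
Gradient magnitude |∇z| = √(a² + b²) = √(0.00489 + 0.00792) = 0.11318.
True dip = arctan(0.11318) = 6.5°, dipping toward NW (azimuth ≈ 322°).

6.5°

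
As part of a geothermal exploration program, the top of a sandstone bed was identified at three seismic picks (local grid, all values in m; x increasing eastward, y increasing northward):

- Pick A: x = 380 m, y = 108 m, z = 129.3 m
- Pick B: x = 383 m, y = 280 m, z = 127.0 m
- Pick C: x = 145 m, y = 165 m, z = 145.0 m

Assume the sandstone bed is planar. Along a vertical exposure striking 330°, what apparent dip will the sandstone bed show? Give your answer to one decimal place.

Two edge vectors: Pick A→Pick B = (3, 172, -2.3), Pick A→Pick C = (-235, 57, 15.7).
Normal n = (Pick A→Pick B) × (Pick A→Pick C) = (2831.5, 493.4, 40591).
So ∂z/∂x = −n_x/n_z = −0.06976 and ∂z/∂y = −n_y/n_z = −0.01216.
Unit vector along 330° is (sin 330°, cos 330°) = (-0.5000, 0.8660).
Slope in that direction = a·(-0.5000) + b·(0.8660) = 0.02435.
Apparent dip = arctan|0.02435| = 1.4° (true dip is 4.1°, so apparent ≤ true as expected).

1.4°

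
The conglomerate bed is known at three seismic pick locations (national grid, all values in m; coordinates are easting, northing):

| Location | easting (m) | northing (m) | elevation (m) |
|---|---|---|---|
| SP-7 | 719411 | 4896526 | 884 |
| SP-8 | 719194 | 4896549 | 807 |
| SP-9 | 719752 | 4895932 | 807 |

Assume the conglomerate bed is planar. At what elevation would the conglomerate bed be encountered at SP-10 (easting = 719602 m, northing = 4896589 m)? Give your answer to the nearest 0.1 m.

Let the plane be z = a·easting + b·northing + c.
SP-8−SP-7: −217a + 23b = −77;  SP-9−SP-7: 341a − 594b = −77.
Solving gives a = 0.392457974, b = 0.354929577.
Then c = 884 − a·719411 − b·4896526 = −2019376.49.
At (719602, 4896589): z = 282413.5 + 1737944.3 − 2019376.49 = 981.3 m.

981.3 m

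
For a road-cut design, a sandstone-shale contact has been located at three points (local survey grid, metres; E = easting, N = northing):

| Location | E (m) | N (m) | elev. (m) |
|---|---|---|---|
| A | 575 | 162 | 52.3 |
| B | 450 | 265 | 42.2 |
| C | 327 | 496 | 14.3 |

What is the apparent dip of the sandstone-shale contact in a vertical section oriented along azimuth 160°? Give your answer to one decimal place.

6.8°

Two edge vectors: A→B = (-125, 103, -10.1), A→C = (-248, 334, -38).
Normal n = (A→B) × (A→C) = (-540.6, -2245.2, -16206).
So ∂z/∂E = −n_x/n_z = −0.03336 and ∂z/∂N = −n_y/n_z = −0.13854.
Unit vector along 160° is (sin 160°, cos 160°) = (0.3420, -0.9397).
Slope in that direction = a·(0.3420) + b·(-0.9397) = 0.11878.
Apparent dip = arctan|0.11878| = 6.8° (true dip is 8.1°, so apparent ≤ true as expected).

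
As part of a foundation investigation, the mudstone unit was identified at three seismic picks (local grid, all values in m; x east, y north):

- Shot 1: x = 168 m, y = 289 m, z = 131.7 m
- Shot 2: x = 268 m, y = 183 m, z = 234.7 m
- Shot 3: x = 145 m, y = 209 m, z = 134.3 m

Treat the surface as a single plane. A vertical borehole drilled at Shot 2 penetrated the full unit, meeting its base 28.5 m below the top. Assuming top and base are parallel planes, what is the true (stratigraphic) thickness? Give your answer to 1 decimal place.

Two edge vectors: Shot 1→Shot 2 = (100, -106, 103), Shot 1→Shot 3 = (-23, -80, 2.6).
Normal n = (Shot 1→Shot 2) × (Shot 1→Shot 3) = (7964.4, -2629, -10438).
So ∂z/∂x = −n_x/n_z = 0.76302 and ∂z/∂y = −n_y/n_z = −0.25187.
|∇z| = √(a²+b²) = 0.80352, so dip δ = arctan(0.80352) = 38.78°.
True thickness = vertical thickness × cos δ = 28.5 × cos 38.78° = 22.2 m.

22.2 m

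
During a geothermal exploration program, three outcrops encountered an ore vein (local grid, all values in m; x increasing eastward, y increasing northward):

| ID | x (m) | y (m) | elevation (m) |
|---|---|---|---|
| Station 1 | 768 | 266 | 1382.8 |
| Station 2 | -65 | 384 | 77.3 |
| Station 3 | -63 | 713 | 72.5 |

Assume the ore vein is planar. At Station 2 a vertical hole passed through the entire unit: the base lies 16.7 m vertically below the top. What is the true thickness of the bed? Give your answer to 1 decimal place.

9.0 m

Two edge vectors: Station 1→Station 2 = (-833, 118, -1305.5), Station 1→Station 3 = (-831, 447, -1310.3).
Normal n = (Station 1→Station 2) × (Station 1→Station 3) = (428943.1, -6609.4, -274293).
So ∂z/∂x = −n_x/n_z = 1.56381 and ∂z/∂y = −n_y/n_z = −0.02410.
|∇z| = √(a²+b²) = 1.56400, so dip δ = arctan(1.56400) = 57.41°.
True thickness = vertical thickness × cos δ = 16.7 × cos 57.41° = 9.0 m.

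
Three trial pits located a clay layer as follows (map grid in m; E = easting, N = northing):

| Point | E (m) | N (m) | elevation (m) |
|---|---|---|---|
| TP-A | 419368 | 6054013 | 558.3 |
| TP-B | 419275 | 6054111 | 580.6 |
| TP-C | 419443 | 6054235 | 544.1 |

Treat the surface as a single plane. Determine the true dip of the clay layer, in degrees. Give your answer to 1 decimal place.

12.8°

Let the plane be z = a·E + b·N + c.
TP-B−TP-A: −93a + 98b = 22.3;  TP-C−TP-A: 75a + 222b = −14.2.
Solving gives a = −0.22654, b = 0.01257.
Gradient magnitude |∇z| = √(a² + b²) = √(0.05132 + 0.00016) = 0.22689.
True dip = arctan(0.22689) = 12.8°, dipping toward E (azimuth ≈ 093°).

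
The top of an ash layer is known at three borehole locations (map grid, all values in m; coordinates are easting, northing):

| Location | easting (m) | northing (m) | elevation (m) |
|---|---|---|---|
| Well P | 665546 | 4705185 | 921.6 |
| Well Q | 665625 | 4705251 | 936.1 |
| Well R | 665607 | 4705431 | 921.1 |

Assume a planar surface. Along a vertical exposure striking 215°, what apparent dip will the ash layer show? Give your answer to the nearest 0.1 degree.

Two edge vectors: Well P→Well Q = (79, 66, 14.5), Well P→Well R = (61, 246, -0.5).
Normal n = (Well P→Well Q) × (Well P→Well R) = (-3600, 924, 15408).
So ∂z/∂easting = −n_x/n_z = 0.23364 and ∂z/∂northing = −n_y/n_z = −0.05997.
Unit vector along 215° is (sin 215°, cos 215°) = (-0.5736, -0.8192).
Slope in that direction = a·(-0.5736) + b·(-0.8192) = −0.08489.
Apparent dip = arctan|0.08489| = 4.9° (true dip is 13.6°, so apparent ≤ true as expected).

4.9°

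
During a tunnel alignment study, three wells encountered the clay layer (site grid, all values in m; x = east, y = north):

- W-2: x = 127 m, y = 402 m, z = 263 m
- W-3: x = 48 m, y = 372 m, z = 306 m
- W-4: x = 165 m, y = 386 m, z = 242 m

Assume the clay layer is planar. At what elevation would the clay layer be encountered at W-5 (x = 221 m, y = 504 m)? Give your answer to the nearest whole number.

213 m

Two edge vectors: W-2→W-3 = (-79, -30, 43), W-2→W-4 = (38, -16, -21).
Normal n = (W-2→W-3) × (W-2→W-4) = (1318, -25, 2404).
So ∂z/∂x = −n_x/n_z = −0.54825 and ∂z/∂y = −n_y/n_z = 0.01040.
Intercept c from W-2: 263 + 69.63 − 4.18 = 328.45.
At (221, 504): z = −121.2 + 5.2 + 328.45 = 212.5 m.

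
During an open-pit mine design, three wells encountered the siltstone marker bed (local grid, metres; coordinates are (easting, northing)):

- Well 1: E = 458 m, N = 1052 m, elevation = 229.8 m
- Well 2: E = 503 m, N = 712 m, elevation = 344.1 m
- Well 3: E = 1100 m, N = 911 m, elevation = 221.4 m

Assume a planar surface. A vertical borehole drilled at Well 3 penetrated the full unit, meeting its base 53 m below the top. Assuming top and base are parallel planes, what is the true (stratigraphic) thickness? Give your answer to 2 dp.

49.88 m

Let the plane be z = a·E + b·N + c.
Well 2−Well 1: 45a − 340b = 114.3;  Well 3−Well 1: 642a − 141b = −8.4.
Solving gives a = −0.08952, b = −0.34802.
|∇z| = √(a²+b²) = 0.35935, so dip δ = arctan(0.35935) = 19.77°.
True thickness = vertical thickness × cos δ = 53 × cos 19.77° = 49.88 m.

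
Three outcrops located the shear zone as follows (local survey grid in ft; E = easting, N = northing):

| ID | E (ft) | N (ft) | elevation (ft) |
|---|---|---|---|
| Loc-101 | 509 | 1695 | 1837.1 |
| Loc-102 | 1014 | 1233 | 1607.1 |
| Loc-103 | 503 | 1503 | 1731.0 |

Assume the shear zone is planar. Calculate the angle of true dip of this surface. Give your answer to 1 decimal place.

Two edge vectors: Loc-101→Loc-102 = (505, -462, -230), Loc-101→Loc-103 = (-6, -192, -106.1).
Normal n = (Loc-101→Loc-102) × (Loc-101→Loc-103) = (4858.2, 54960.5, -99732).
So ∂z/∂E = −n_x/n_z = 0.04871 and ∂z/∂N = −n_y/n_z = 0.55108.
Gradient magnitude |∇z| = √(a² + b²) = √(0.00237 + 0.30369) = 0.55323.
True dip = arctan(0.55323) = 29.0°, dipping toward S (azimuth ≈ 185°).

29.0°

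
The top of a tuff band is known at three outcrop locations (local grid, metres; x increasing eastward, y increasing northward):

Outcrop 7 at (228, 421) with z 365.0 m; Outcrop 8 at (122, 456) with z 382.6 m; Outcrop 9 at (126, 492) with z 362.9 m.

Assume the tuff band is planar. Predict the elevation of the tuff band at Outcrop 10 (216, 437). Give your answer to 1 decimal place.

360.9 m

Let the plane be z = a·x + b·y + c.
Outcrop 8−Outcrop 7: −106a + 35b = 17.6;  Outcrop 9−Outcrop 7: −102a + 71b = −2.1.
Solving gives a = −0.33445, b = −0.51006.
Then c = 365 − a·228 − b·421 = 655.99.
At (216, 437): z = −72.2 − 222.9 + 655.99 = 360.9 m.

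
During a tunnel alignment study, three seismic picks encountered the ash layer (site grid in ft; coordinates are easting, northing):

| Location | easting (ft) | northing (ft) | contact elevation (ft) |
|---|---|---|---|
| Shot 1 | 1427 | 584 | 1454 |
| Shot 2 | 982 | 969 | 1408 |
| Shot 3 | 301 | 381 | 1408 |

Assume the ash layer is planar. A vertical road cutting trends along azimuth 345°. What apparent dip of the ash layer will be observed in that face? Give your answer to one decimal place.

4.1°

Let the plane be z = a·easting + b·northing + c.
Shot 2−Shot 1: −445a + 385b = −46;  Shot 3−Shot 1: −1126a − 203b = −46.
Solving gives a = 0.05163, b = −0.05980.
Unit vector along 345° is (sin 345°, cos 345°) = (-0.2588, 0.9659).
Slope in that direction = a·(-0.2588) + b·(0.9659) = −0.07113.
Apparent dip = arctan|0.07113| = 4.1° (true dip is 4.5°, so apparent ≤ true as expected).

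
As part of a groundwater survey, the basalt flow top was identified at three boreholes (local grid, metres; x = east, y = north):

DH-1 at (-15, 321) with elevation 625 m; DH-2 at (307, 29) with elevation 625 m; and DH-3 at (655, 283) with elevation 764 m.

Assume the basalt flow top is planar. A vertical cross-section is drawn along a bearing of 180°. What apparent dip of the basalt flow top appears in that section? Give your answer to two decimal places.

Two edge vectors: DH-1→DH-2 = (322, -292, 0), DH-1→DH-3 = (670, -38, 139).
Normal n = (DH-1→DH-2) × (DH-1→DH-3) = (-40588, -44758, 183404).
So ∂z/∂x = −n_x/n_z = 0.22130 and ∂z/∂y = −n_y/n_z = 0.24404.
Unit vector along 180° is (sin 180°, cos 180°) = (0.0000, -1.0000).
Slope in that direction = a·(0.0000) + b·(-1.0000) = −0.24404.
Apparent dip = arctan|0.24404| = 13.71° (true dip is 18.2°, so apparent ≤ true as expected).

13.71°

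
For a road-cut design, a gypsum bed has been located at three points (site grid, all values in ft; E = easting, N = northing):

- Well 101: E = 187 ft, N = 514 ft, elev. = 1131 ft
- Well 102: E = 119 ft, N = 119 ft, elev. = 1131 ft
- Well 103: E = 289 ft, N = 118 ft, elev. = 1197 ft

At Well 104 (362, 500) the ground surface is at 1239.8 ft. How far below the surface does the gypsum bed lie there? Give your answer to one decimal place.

40.0 ft

Let the plane be z = a·E + b·N + c.
Well 102−Well 101: −68a − 395b = 0;  Well 103−Well 101: 102a − 396b = 66.
Solving gives a = 0.38784, b = −0.06677.
Then c = 1131 − a·187 − b·514 = 1092.79.
At (362, 500): z_contact = 140.40 − 33.38 + 1092.79 = 1199.81 ft.
Depth below ground = 1239.8 − 1199.81 = 40.0 ft.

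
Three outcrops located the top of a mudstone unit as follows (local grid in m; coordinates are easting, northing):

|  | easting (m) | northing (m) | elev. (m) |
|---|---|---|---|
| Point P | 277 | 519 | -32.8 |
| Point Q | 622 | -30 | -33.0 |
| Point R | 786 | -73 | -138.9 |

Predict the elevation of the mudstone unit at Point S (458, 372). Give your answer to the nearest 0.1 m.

-101.4 m

Two edge vectors: Point P→Point Q = (345, -549, -0.2), Point P→Point R = (509, -592, -106.1).
Normal n = (Point P→Point Q) × (Point P→Point R) = (58130.5, 36502.7, 75201).
So ∂z/∂easting = −n_x/n_z = −0.77300 and ∂z/∂northing = −n_y/n_z = −0.48540.
Intercept c from Point P: -32.8 + 214.12 + 251.92 = 433.24.
At (458, 372): z = −354.0 − 180.6 + 433.24 = -101.4 m.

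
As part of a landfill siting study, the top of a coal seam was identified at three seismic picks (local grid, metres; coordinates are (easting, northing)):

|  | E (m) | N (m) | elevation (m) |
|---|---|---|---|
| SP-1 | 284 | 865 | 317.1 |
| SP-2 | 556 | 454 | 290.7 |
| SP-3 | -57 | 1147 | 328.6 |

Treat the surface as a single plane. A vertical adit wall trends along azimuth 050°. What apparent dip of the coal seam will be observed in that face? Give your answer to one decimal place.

5.3°

Two edge vectors: SP-1→SP-2 = (272, -411, -26.4), SP-1→SP-3 = (-341, 282, 11.5).
Normal n = (SP-1→SP-2) × (SP-1→SP-3) = (2718.3, 5874.4, -63447).
So ∂z/∂E = −n_x/n_z = 0.04284 and ∂z/∂N = −n_y/n_z = 0.09259.
Unit vector along 050° is (sin 50°, cos 50°) = (0.7660, 0.6428).
Slope in that direction = a·(0.7660) + b·(0.6428) = 0.09233.
Apparent dip = arctan|0.09233| = 5.3° (true dip is 5.8°, so apparent ≤ true as expected).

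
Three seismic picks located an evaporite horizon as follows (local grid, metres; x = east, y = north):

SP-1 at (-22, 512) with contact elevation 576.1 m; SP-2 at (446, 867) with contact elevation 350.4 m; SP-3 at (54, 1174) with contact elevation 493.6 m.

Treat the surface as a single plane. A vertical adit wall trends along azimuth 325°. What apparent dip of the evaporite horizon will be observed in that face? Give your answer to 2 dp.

10.29°

Two edge vectors: SP-1→SP-2 = (468, 355, -225.7), SP-1→SP-3 = (76, 662, -82.5).
Normal n = (SP-1→SP-2) × (SP-1→SP-3) = (120125.9, 21456.8, 282836).
So ∂z/∂x = −n_x/n_z = −0.42472 and ∂z/∂y = −n_y/n_z = −0.07586.
Unit vector along 325° is (sin 325°, cos 325°) = (-0.5736, 0.8192).
Slope in that direction = a·(-0.5736) + b·(0.8192) = 0.18147.
Apparent dip = arctan|0.18147| = 10.29° (true dip is 23.3°, so apparent ≤ true as expected).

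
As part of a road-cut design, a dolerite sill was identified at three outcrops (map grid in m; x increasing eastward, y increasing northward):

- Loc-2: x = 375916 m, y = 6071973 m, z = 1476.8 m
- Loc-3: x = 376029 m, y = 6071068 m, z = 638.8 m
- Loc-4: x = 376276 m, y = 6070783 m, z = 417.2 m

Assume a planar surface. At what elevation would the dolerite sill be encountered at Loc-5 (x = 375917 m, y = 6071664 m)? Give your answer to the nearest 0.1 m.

Let the plane be z = a·x + b·y + c.
Loc-3−Loc-2: 113a − 905b = −838;  Loc-4−Loc-2: 360a − 1190b = −1059.6.
Solving gives a = 0.200083625, b = 0.950949668.
Then c = 1476.8 − a·375916 − b·6071973 = −5847878.55.
At (375917, 6071664): z = 75214.8 + 5773846.9 − 5847878.55 = 1183.2 m.

1183.2 m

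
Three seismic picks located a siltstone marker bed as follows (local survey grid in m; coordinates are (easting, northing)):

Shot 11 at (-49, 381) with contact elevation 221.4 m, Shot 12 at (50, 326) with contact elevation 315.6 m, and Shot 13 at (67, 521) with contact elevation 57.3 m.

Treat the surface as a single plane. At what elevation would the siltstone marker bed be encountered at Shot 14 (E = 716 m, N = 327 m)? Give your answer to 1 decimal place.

451.2 m

Let the plane be z = a·E + b·N + c.
Shot 12−Shot 11: 99a − 55b = 94.2;  Shot 13−Shot 11: 116a + 140b = −164.1.
Solving gives a = 0.20566, b = −1.34254.
Then c = 221.4 − a·-49 − b·381 = 742.99.
At (716, 327): z = 147.3 − 439.0 + 742.99 = 451.2 m.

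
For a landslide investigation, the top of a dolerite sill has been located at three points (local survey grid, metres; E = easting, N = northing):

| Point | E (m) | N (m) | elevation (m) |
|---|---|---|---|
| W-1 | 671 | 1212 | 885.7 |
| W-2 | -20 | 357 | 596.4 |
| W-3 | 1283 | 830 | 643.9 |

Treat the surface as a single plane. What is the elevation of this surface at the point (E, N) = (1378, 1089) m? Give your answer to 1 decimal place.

745.5 m

Let the plane be z = a·E + b·N + c.
W-2−W-1: −691a − 855b = −289.3;  W-3−W-1: 612a − 382b = −241.8.
Solving gives a = −0.122235, b = 0.437152.
Then c = 885.7 − a·671 − b·1212 = 437.89.
At (1378, 1089): z = −168.4 + 476.1 + 437.89 = 745.5 m.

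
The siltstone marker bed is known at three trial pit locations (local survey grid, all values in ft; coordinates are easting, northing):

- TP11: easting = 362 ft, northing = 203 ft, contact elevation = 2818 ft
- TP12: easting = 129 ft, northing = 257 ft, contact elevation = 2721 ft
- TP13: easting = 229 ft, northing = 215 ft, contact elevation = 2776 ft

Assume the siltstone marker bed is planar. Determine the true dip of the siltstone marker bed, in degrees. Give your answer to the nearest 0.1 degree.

Let the plane be z = a·easting + b·northing + c.
TP12−TP11: −233a + 54b = −97;  TP13−TP11: −133a + 12b = −42.
Solving gives a = 0.25171, b = −0.71021.
Gradient magnitude |∇z| = √(a² + b²) = √(0.06336 + 0.50440) = 0.75350.
True dip = arctan(0.75350) = 37.0°, dipping toward NNW (azimuth ≈ 340°).

37.0°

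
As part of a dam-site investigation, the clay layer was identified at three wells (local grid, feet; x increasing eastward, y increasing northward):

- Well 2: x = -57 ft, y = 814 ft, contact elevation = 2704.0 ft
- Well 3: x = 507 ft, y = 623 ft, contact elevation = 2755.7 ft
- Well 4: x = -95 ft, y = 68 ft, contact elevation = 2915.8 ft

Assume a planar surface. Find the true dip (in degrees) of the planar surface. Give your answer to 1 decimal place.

15.8°

Let the plane be z = a·x + b·y + c.
Well 3−Well 2: 564a − 191b = 51.7;  Well 4−Well 2: −38a − 746b = 211.8.
Solving gives a = −0.00441, b = −0.28369.
Gradient magnitude |∇z| = √(a² + b²) = √(0.00002 + 0.08048) = 0.28372.
True dip = arctan(0.28372) = 15.8°, dipping toward N (azimuth ≈ 001°).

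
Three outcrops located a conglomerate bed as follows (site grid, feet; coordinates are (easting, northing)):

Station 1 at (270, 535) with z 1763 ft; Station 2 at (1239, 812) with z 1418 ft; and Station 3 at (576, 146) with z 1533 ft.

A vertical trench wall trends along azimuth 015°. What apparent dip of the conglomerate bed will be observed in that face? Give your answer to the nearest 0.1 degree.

Let the plane be z = a·E + b·N + c.
Station 2−Station 1: 969a + 277b = −345;  Station 3−Station 1: 306a − 389b = −230.
Solving gives a = −0.42866, b = 0.25406.
Unit vector along 015° is (sin 15°, cos 15°) = (0.2588, 0.9659).
Slope in that direction = a·(0.2588) + b·(0.9659) = 0.13446.
Apparent dip = arctan|0.13446| = 7.7° (true dip is 26.5°, so apparent ≤ true as expected).

7.7°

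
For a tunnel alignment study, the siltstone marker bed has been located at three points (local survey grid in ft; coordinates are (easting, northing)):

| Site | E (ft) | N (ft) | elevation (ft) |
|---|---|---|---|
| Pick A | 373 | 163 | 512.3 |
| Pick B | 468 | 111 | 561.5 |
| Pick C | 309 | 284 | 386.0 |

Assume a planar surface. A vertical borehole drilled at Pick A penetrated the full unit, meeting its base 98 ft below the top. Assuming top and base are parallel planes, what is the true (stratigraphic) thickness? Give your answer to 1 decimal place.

Two edge vectors: Pick A→Pick B = (95, -52, 49.2), Pick A→Pick C = (-64, 121, -126.3).
Normal n = (Pick A→Pick B) × (Pick A→Pick C) = (614.4, 8849.7, 8167).
So ∂z/∂E = −n_x/n_z = −0.07523 and ∂z/∂N = −n_y/n_z = −1.08359.
|∇z| = √(a²+b²) = 1.08620, so dip δ = arctan(1.08620) = 47.37°.
True thickness = vertical thickness × cos δ = 98 × cos 47.37° = 66.4 ft.

66.4 ft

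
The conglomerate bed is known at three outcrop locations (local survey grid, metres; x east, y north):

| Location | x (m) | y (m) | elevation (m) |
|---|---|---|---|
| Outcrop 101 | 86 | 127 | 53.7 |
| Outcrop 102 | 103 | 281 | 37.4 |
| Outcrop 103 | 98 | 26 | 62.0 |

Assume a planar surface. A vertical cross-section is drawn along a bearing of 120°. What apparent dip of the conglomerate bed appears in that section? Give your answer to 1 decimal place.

2.4°

Let the plane be z = a·x + b·y + c.
Outcrop 102−Outcrop 101: 17a + 154b = −16.3;  Outcrop 103−Outcrop 101: 12a − 101b = 8.3.
Solving gives a = −0.10325, b = −0.09445.
Unit vector along 120° is (sin 120°, cos 120°) = (0.8660, -0.5000).
Slope in that direction = a·(0.8660) + b·(-0.5000) = −0.04220.
Apparent dip = arctan|0.04220| = 2.4° (true dip is 8.0°, so apparent ≤ true as expected).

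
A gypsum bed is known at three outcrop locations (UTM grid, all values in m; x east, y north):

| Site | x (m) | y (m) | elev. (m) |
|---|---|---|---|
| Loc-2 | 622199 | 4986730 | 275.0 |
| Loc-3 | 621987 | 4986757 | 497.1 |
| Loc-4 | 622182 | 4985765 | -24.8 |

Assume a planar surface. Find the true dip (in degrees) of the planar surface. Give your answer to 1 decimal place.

Two edge vectors: Loc-2→Loc-3 = (-212, 27, 222.1), Loc-2→Loc-4 = (-17, -965, -299.8).
Normal n = (Loc-2→Loc-3) × (Loc-2→Loc-4) = (206231.9, -67333.3, 205039).
So ∂z/∂x = −n_x/n_z = −1.00582 and ∂z/∂y = −n_y/n_z = 0.32839.
Gradient magnitude |∇z| = √(a² + b²) = √(1.01167 + 0.10784) = 1.05807.
True dip = arctan(1.05807) = 46.6°, dipping toward ESE (azimuth ≈ 108°).

46.6°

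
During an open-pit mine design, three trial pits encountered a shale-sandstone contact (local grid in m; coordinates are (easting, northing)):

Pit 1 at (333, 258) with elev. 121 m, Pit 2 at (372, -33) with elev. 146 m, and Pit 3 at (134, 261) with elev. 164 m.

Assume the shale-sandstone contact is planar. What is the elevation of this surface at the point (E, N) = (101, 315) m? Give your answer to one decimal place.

Two edge vectors: Pit 1→Pit 2 = (39, -291, 25), Pit 1→Pit 3 = (-199, 3, 43).
Normal n = (Pit 1→Pit 2) × (Pit 1→Pit 3) = (-12588, -6652, -57792).
So ∂z/∂E = −n_x/n_z = −0.21782 and ∂z/∂N = −n_y/n_z = −0.11510.
Intercept c from Pit 1: 121 + 72.53 + 29.70 = 223.23.
At (101, 315): z = −22.0 − 36.3 + 223.23 = 165.0 m.

165.0 m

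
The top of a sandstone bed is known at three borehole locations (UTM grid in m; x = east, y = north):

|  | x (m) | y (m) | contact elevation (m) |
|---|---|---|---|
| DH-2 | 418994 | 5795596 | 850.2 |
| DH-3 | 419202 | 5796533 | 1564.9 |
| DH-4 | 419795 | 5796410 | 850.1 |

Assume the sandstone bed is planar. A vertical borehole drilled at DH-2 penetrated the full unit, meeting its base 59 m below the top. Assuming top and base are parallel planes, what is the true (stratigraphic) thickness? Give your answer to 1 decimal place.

34.2 m

Let the plane be z = a·x + b·y + c.
DH-3−DH-2: 208a + 937b = 714.7;  DH-4−DH-2: 801a + 814b = −0.1.
Solving gives a = −1.00109, b = 0.98498.
|∇z| = √(a²+b²) = 1.40441, so dip δ = arctan(1.40441) = 54.55°.
True thickness = vertical thickness × cos δ = 59 × cos 54.55° = 34.2 m.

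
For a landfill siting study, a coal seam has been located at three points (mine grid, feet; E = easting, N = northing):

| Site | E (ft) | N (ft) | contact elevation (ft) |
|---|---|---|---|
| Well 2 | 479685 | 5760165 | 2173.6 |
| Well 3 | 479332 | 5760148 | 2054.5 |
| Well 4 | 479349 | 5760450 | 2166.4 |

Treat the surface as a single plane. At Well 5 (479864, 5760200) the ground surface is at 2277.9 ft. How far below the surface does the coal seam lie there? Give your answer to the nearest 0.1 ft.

Two edge vectors: Well 2→Well 3 = (-353, -17, -119.1), Well 2→Well 4 = (-336, 285, -7.2).
Normal n = (Well 2→Well 3) × (Well 2→Well 4) = (34065.9, 37476, -106317).
So ∂z/∂E = −n_x/n_z = 0.320418183 and ∂z/∂N = −n_y/n_z = 0.352493016.
Intercept c from Well 2: 2173.6 − 153699.80 − 2030417.93 = −2181944.13.
At (479864, 5760200): z_contact = 153757.15 + 2030430.27 − 2181944.13 = 2243.29 ft.
Depth below ground = 2277.9 − 2243.29 = 34.6 ft.

34.6 ft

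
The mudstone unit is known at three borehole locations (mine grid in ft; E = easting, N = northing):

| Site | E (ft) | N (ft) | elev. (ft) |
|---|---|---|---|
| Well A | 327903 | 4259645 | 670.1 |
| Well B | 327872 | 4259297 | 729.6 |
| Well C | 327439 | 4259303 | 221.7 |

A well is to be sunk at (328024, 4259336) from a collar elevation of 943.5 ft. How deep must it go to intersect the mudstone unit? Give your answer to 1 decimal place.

46.9 ft

Two edge vectors: Well A→Well B = (-31, -348, 59.5), Well A→Well C = (-464, -342, -448.4).
Normal n = (Well A→Well B) × (Well A→Well C) = (176392.2, -41508.4, -150870).
So ∂z/∂E = −n_x/n_z = 1.169166832 and ∂z/∂N = −n_y/n_z = −0.275126930.
Intercept c from Well A: 670.1 − 383373.31 + 1171943.05 = 789239.84.
At (328024, 4259336): z_contact = 383514.78 − 1171858.04 + 789239.84 = 896.58 ft.
Depth below ground = 943.5 − 896.58 = 46.9 ft.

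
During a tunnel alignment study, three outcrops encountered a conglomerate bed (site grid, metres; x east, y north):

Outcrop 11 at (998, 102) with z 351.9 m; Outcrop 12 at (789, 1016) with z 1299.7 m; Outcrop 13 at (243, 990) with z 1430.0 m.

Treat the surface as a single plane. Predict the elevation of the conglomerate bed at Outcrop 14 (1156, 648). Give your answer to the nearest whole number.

838 m

Two edge vectors: Outcrop 11→Outcrop 12 = (-209, 914, 947.8), Outcrop 11→Outcrop 13 = (-755, 888, 1078.1).
Normal n = (Outcrop 11→Outcrop 12) × (Outcrop 11→Outcrop 13) = (143737, -490266.1, 504478).
So ∂z/∂x = −n_x/n_z = −0.28492 and ∂z/∂y = −n_y/n_z = 0.97183.
Intercept c from Outcrop 11: 351.9 + 284.35 − 99.13 = 537.13.
At (1156, 648): z = −329.4 + 629.7 + 537.13 = 837.5 m.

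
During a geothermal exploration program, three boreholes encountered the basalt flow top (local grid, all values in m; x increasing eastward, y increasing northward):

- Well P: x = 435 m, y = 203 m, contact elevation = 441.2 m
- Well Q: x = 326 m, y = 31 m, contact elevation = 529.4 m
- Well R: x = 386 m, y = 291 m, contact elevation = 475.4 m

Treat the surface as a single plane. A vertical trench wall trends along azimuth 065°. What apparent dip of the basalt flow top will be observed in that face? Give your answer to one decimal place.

35.0°

Two edge vectors: Well P→Well Q = (-109, -172, 88.2), Well P→Well R = (-49, 88, 34.2).
Normal n = (Well P→Well Q) × (Well P→Well R) = (-13644, -594, -18020).
So ∂z/∂x = −n_x/n_z = −0.75716 and ∂z/∂y = −n_y/n_z = −0.03296.
Unit vector along 065° is (sin 65°, cos 65°) = (0.9063, 0.4226).
Slope in that direction = a·(0.9063) + b·(0.4226) = −0.70015.
Apparent dip = arctan|0.70015| = 35.0° (true dip is 37.2°, so apparent ≤ true as expected).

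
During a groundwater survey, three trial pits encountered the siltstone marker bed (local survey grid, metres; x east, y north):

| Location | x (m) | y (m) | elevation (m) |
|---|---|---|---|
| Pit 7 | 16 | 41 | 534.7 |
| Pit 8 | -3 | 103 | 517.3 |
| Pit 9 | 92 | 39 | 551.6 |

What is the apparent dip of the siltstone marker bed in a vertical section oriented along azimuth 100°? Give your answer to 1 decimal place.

14.1°

Two edge vectors: Pit 7→Pit 8 = (-19, 62, -17.4), Pit 7→Pit 9 = (76, -2, 16.9).
Normal n = (Pit 7→Pit 8) × (Pit 7→Pit 9) = (1013, -1001.3, -4674).
So ∂z/∂x = −n_x/n_z = 0.21673 and ∂z/∂y = −n_y/n_z = −0.21423.
Unit vector along 100° is (sin 100°, cos 100°) = (0.9848, -0.1736).
Slope in that direction = a·(0.9848) + b·(-0.1736) = 0.25064.
Apparent dip = arctan|0.25064| = 14.1° (true dip is 16.9°, so apparent ≤ true as expected).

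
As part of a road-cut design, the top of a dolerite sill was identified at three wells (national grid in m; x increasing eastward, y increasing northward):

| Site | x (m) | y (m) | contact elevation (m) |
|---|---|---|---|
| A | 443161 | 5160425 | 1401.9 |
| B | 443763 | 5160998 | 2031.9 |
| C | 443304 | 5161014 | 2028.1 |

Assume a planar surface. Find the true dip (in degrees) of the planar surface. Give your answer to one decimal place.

46.5°

Let the plane be z = a·x + b·y + c.
B−A: 602a + 573b = 630;  C−A: 143a + 589b = 626.2.
Solving gives a = 0.04496, b = 1.05224.
Gradient magnitude |∇z| = √(a² + b²) = √(0.00202 + 1.10721) = 1.05320.
True dip = arctan(1.05320) = 46.5°, dipping toward S (azimuth ≈ 182°).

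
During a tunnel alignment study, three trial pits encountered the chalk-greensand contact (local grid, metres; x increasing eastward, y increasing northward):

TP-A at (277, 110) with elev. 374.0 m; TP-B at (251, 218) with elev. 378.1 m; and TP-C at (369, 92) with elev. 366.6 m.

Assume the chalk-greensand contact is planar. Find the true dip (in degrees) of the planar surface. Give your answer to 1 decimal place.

Two edge vectors: TP-A→TP-B = (-26, 108, 4.1), TP-A→TP-C = (92, -18, -7.4).
Normal n = (TP-A→TP-B) × (TP-A→TP-C) = (-725.4, 184.8, -9468).
So ∂z/∂x = −n_x/n_z = −0.07662 and ∂z/∂y = −n_y/n_z = 0.01952.
Gradient magnitude |∇z| = √(a² + b²) = √(0.00587 + 0.00038) = 0.07906.
True dip = arctan(0.07906) = 4.5°, dipping toward ESE (azimuth ≈ 104°).

4.5°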